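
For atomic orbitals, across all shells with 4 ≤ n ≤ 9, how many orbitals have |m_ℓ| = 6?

For each n in the range, tally the orbitals obeying |m_ℓ| = 6:
n=7 → 2; n=8 → 4; n=9 → 6.
Total orbitals: 2 + 4 + 6 = 12.

12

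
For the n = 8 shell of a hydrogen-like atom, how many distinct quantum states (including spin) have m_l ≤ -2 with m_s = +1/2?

With n = 8 the allowed l are 0, 1, …, 7.
The (l, m_l) pairs meeting m_l ≤ -2 give: l=2 → 1; l=3 → 2; l=4 → 3; l=5 → 4; l=6 → 5; l=7 → 6.
Orbitals: 1 + 2 + 3 + 4 + 5 + 6 = 21. With m_s fixed to a single value there is one state per orbital, giving 21 states.

21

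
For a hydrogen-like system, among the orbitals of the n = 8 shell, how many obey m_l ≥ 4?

For n = 8, l ranges over 0 … 7.
Orbitals with m_l ≥ 4, by l: l=4 → 1; l=5 → 2; l=6 → 3; l=7 → 4.
Total orbitals: 1 + 2 + 3 + 4 = 10.

10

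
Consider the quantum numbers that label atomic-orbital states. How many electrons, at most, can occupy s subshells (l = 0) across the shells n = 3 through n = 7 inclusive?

10

An s subshell (l = 0) exists for every n ≥ 1, so shells n = 3, 4, 5, 6, 7 each contribute one — 5 subshells.
Since each s subshell holds 2(2·0+1) = 2 electrons, the total is 5 × 2 = 10.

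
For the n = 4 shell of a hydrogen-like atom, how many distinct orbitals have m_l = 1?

3

For n = 4, l ranges over 0 … 3.
Contributions: l=1 → 1; l=2 → 1; l=3 → 1.
Total orbitals: 1 + 1 + 1 = 3.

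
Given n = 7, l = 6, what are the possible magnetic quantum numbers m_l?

m_l takes every integer from −l to +l. With l = 6 that gives the 13 values -6, -5, -4, -3, -2, -1, 0, 1, 2, 3, 4, 5, 6.

-6, -5, -4, -3, -2, -1, 0, 1, 2, 3, 4, 5, 6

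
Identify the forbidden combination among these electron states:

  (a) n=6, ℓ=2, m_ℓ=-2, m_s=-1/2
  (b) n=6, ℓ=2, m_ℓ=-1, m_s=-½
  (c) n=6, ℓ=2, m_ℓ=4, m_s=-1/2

(c) has |m_ℓ| = 4 > ℓ = 2, violating −ℓ ≤ m_ℓ ≤ ℓ.
The remaining sets (a), (b) satisfy all four rules.

(c)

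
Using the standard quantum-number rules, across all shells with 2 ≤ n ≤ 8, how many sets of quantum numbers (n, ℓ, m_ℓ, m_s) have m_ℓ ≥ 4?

40

Work shell by shell — for each n, count the (ℓ, m_ℓ) pairs that satisfy m_ℓ ≥ 4:
n=5 → 1; n=6 → 3; n=7 → 6; n=8 → 10.
Orbitals: 1 + 3 + 6 + 10 = 20. Including both spin states (m_s = ±1/2) gives 2 × 20 = 40 states.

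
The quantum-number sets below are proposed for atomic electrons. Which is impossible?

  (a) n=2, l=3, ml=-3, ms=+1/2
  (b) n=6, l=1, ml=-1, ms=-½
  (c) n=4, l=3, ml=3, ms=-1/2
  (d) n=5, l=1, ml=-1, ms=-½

(a) has l = 3 ≥ n = 2, violating 0 ≤ l ≤ n−1.
The remaining sets (b), (c), (d) satisfy all four rules.

(a)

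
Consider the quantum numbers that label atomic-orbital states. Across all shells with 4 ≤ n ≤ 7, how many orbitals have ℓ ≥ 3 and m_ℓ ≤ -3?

For each n in the range, tally the orbitals obeying ℓ ≥ 3 and m_ℓ ≤ -3:
n=4 → 1; n=5 → 3; n=6 → 6; n=7 → 10.
Total orbitals: 1 + 3 + 6 + 10 = 20.

20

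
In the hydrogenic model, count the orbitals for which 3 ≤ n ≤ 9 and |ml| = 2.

Per-shell orbital counts meeting the constraint:
n=3 → 2; n=4 → 4; n=5 → 6; n=6 → 8; n=7 → 10; n=8 → 12; n=9 → 14.
Total orbitals: 2 + 4 + 6 + 8 + 10 + 12 + 14 = 56.

56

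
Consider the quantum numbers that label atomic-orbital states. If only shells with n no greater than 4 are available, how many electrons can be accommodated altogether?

Total orbitals = 1² + 2² + 3² + 4² = 30. Doubling for spin gives 60 electrons.

60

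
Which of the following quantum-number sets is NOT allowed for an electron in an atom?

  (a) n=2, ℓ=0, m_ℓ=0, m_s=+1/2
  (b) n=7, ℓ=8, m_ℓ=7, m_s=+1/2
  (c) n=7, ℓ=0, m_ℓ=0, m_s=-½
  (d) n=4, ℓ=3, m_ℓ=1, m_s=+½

(b)

(b) has ℓ = 8 ≥ n = 7, violating 0 ≤ ℓ ≤ n−1.
The remaining sets (a), (c), (d) satisfy all four rules.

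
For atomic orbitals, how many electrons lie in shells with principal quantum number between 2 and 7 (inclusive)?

Shell n has n² orbitals: 2²=4 + 3²=9 + 4²=16 + 5²=25 + 6²=36 + 7²=49 = 139 orbitals.
Two spin states per orbital: 2 × 139 = 278 electrons.

278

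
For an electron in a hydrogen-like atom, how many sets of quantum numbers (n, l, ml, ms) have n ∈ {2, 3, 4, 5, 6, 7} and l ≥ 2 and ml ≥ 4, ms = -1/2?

10

Count contributing orbitals for each principal shell:
n=5 → 1; n=6 → 3; n=7 → 6.
Orbitals: 1 + 3 + 6 = 10. With ms fixed to -1/2 there is one state per orbital, so 10 states.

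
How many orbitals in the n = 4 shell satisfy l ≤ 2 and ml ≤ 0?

With n = 4 the allowed l are 0, 1, …, 3.
Per l-value: l=0 → 1; l=1 → 2; l=2 → 3.
Total orbitals: 1 + 2 + 3 = 6.

6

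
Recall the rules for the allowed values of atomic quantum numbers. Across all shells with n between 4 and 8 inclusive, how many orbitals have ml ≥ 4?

20

For each n in the range, tally the orbitals obeying ml ≥ 4:
n=5 → 1; n=6 → 3; n=7 → 6; n=8 → 10.
Total orbitals: 1 + 3 + 6 + 10 = 20.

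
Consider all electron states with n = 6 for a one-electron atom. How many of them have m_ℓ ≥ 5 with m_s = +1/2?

1

With n = 6 the allowed ℓ are 0, 1, …, 5.
Contributions: ℓ=5 → 1.
Orbitals: 1. With m_s fixed to a single value there is one state per orbital, giving 1 state.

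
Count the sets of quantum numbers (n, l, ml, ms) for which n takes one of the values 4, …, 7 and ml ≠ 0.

208

Work shell by shell — for each n, count the (l, ml) pairs that satisfy ml ≠ 0:
n=4 → 12; n=5 → 20; n=6 → 30; n=7 → 42.
Orbitals: 12 + 20 + 30 + 42 = 104. Including both spin states (ms = ±1/2) gives 2 × 104 = 208 states.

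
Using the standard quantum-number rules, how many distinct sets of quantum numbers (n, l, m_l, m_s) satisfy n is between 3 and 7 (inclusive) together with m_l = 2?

30

Go shell by shell, enumerating (l, m_l) with m_l = 2:
n=3 → 1; n=4 → 2; n=5 → 3; n=6 → 4; n=7 → 5.
Orbitals: 1 + 2 + 3 + 4 + 5 = 15. Including both spin states (m_s = ±1/2) gives 2 × 15 = 30 states.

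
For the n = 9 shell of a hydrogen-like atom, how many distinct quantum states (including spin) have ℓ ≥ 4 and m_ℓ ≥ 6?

12

For n = 9, ℓ ranges over 0 … 8.
Contributions: ℓ=6 → 1; ℓ=7 → 2; ℓ=8 → 3.
Orbitals: 1 + 2 + 3 = 6. Each orbital carries two spin states, so 6 × 2 = 12 states.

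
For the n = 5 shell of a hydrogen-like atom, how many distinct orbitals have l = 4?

Go through l = 0, …, 4 (the values permitted for n = 5).
Per l-value: l=4 → 9.
Total orbitals: 9.

9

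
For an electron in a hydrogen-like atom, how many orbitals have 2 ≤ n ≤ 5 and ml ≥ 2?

Treat each shell separately and count matching orbitals:
n=3 → 1; n=4 → 3; n=5 → 6.
Total orbitals: 1 + 3 + 6 = 10.

10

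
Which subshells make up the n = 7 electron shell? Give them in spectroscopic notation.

7s, 7p, 7d, 7f, 7g, 7h, 7i

For n = 7, l runs from 0 to 6. In spectroscopic notation l = 0,1,2,… ↔ s,p,d,f,g,h,i, so the subshells are 7s, 7p, 7d, 7f, 7g, 7h, 7i.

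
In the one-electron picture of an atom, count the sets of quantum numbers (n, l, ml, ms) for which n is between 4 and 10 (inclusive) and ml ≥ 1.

Work shell by shell — for each n, count the (l, ml) pairs that satisfy ml ≥ 1:
n=4 → 6; n=5 → 10; n=6 → 15; n=7 → 21; n=8 → 28; n=9 → 36; n=10 → 45.
Orbitals: 6 + 10 + 15 + 21 + 28 + 36 + 45 = 161. Including both spin states (ms = ±1/2) gives 2 × 161 = 322 states.

322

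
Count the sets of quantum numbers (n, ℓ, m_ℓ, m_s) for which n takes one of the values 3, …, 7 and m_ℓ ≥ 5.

8

Per-shell orbital counts meeting the constraint:
n=6 → 1; n=7 → 3.
Orbitals: 1 + 3 = 4. Including both spin states (m_s = ±1/2) gives 2 × 4 = 8 states.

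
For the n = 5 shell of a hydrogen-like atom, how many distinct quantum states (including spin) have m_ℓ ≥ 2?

Go through ℓ = 0, …, 4 (the values permitted for n = 5).
Orbitals with m_ℓ ≥ 2, by ℓ: ℓ=2 → 1; ℓ=3 → 2; ℓ=4 → 3.
Orbitals: 1 + 2 + 3 = 6. Each orbital carries two spin states, so 6 × 2 = 12 states.

12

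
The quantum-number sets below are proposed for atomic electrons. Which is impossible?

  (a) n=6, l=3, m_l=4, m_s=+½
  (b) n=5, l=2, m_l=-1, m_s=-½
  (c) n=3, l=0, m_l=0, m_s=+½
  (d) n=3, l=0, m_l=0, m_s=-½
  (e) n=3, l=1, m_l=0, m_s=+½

(a) has |m_l| = 4 > l = 3, violating −l ≤ m_l ≤ l.
The remaining sets (b), (c), (d), (e) satisfy all four rules.

(a)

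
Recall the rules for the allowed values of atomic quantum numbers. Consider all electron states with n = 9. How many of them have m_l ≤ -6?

12

Per l-value: l=6 → 1; l=7 → 2; l=8 → 3.
Orbitals: 1 + 2 + 3 = 6. Each orbital carries two spin states, so 6 × 2 = 12 states.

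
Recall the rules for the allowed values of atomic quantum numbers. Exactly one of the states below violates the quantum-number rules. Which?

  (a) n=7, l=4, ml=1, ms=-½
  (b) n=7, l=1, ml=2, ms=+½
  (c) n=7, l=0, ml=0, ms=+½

(b)

(b) has |ml| = 2 > l = 1, violating −l ≤ ml ≤ l.
The remaining sets (a), (c) satisfy all four rules.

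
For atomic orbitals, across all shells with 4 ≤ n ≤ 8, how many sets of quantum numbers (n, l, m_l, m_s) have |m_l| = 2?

80

Go shell by shell, enumerating (l, m_l) with |m_l| = 2:
n=4 → 4; n=5 → 6; n=6 → 8; n=7 → 10; n=8 → 12.
Orbitals: 4 + 6 + 8 + 10 + 12 = 40. Including both spin states (m_s = ±1/2) gives 2 × 40 = 80 states.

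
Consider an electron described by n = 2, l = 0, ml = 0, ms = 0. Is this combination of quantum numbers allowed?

The spin quantum number for an electron can only be ms = +1/2 or −1/2; ms = 0 is not one of those.

Invalid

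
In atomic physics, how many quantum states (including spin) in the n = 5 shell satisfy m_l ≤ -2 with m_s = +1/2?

The (l, m_l) pairs meeting m_l ≤ -2 give: l=2 → 1; l=3 → 2; l=4 → 3.
Orbitals: 1 + 2 + 3 = 6. With m_s fixed to a single value there is one state per orbital, giving 6 states.

6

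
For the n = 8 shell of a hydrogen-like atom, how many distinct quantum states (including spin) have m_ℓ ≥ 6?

6

For n = 8, ℓ ranges over 0 … 7.
Per ℓ-value: ℓ=6 → 1; ℓ=7 → 2.
Orbitals: 1 + 2 = 3. Each orbital carries two spin states, so 3 × 2 = 6 states.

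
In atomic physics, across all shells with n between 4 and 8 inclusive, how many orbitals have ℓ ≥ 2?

170

Count contributing orbitals for each principal shell:
n=4 → 12; n=5 → 21; n=6 → 32; n=7 → 45; n=8 → 60.
Total orbitals: 12 + 21 + 32 + 45 + 60 = 170.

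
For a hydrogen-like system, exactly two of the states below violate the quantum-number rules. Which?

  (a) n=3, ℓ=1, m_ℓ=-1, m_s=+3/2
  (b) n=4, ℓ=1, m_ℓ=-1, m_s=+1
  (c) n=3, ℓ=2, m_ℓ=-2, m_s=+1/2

(a) has m_s = +3/2, but an electron's spin must be ±1/2.
(b) has m_s = +1, but an electron's spin must be ±1/2.
The remaining set (c) satisfies all four rules.

(a) and (b)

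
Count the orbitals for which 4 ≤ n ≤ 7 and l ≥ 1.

122

Per-shell orbital counts meeting the constraint:
n=4 → 15; n=5 → 24; n=6 → 35; n=7 → 48.
Total orbitals: 15 + 24 + 35 + 48 = 122.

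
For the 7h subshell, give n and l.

n = 7, l = 5

The leading integer gives n = 7; the letter 'h' means l = 5.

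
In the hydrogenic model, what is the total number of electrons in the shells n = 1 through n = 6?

182

Shell n has n² orbitals: 1²=1 + 2²=4 + 3²=9 + 4²=16 + 5²=25 + 6²=36 = 91 orbitals.
Two spin states per orbital: 2 × 91 = 182 electrons.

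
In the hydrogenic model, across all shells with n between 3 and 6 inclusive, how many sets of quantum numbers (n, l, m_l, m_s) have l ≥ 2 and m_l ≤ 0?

80

Treat each shell separately and count matching orbitals:
n=3 → 3; n=4 → 7; n=5 → 12; n=6 → 18.
Orbitals: 3 + 7 + 12 + 18 = 40. Including both spin states (m_s = ±1/2) gives 2 × 40 = 80 states.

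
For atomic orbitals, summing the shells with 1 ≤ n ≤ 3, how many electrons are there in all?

Shell n has n² orbitals: 1²=1 + 2²=4 + 3²=9 = 14 orbitals.
Two spin states per orbital: 2 × 14 = 28 electrons.

28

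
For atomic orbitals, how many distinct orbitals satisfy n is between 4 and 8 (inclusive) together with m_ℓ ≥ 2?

Count contributing orbitals for each principal shell:
n=4 → 3; n=5 → 6; n=6 → 10; n=7 → 15; n=8 → 21.
Total orbitals: 3 + 6 + 10 + 15 + 21 = 55.

55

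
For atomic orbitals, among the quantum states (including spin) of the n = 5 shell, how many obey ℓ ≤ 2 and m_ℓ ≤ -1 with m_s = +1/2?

The (ℓ, m_ℓ) pairs meeting ℓ ≤ 2 and m_ℓ ≤ -1 give: ℓ=1 → 1; ℓ=2 → 2.
Orbitals: 1 + 2 = 3. With m_s fixed to a single value there is one state per orbital, giving 3 states.

3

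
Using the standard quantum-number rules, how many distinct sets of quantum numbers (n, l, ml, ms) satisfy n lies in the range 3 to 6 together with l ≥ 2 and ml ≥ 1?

Go shell by shell, enumerating (l, ml) with l ≥ 2 and ml ≥ 1:
n=3 → 2; n=4 → 5; n=5 → 9; n=6 → 14.
Orbitals: 2 + 5 + 9 + 14 = 30. Including both spin states (ms = ±1/2) gives 2 × 30 = 60 states.

60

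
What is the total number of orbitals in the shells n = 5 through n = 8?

Shell n has n² orbitals: 5²=25 + 6²=36 + 7²=49 + 8²=64 = 174 orbitals.

174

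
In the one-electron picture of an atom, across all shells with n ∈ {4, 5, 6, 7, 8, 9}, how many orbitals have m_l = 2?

27

For each n in the range, tally the orbitals obeying m_l = 2:
n=4 → 2; n=5 → 3; n=6 → 4; n=7 → 5; n=8 → 6; n=9 → 7.
Total orbitals: 2 + 3 + 4 + 5 + 6 + 7 = 27.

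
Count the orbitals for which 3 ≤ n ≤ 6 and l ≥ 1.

Go shell by shell, enumerating (l, m_l) with l ≥ 1:
n=3 → 8; n=4 → 15; n=5 → 24; n=6 → 35.
Total orbitals: 8 + 15 + 24 + 35 = 82.

82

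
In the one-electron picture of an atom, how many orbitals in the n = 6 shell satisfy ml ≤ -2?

10

Per l-value: l=2 → 1; l=3 → 2; l=4 → 3; l=5 → 4.
Total orbitals: 1 + 2 + 3 + 4 = 10.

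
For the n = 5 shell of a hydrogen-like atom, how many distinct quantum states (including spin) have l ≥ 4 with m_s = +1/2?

9

For n = 5, l ranges over 0 … 4.
The (l, m_l) pairs meeting l ≥ 4 give: l=4 → 9.
Orbitals: 9. With m_s fixed to a single value there is one state per orbital, giving 9 states.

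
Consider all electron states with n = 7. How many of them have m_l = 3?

8

With n = 7 the allowed l are 0, 1, …, 6.
Orbitals with m_l = 3, by l: l=3 → 1; l=4 → 1; l=5 → 1; l=6 → 1.
Orbitals: 1 + 1 + 1 + 1 = 4. Each orbital carries two spin states, so 4 × 2 = 8 states.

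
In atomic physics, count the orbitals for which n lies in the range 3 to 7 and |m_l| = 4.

Per-shell orbital counts meeting the constraint:
n=5 → 2; n=6 → 4; n=7 → 6.
Total orbitals: 2 + 4 + 6 = 12.

12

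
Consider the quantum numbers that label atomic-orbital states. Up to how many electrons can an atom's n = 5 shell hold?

50

A shell holds 2n² electrons: 2 × 5² = 2 × 25 = 50.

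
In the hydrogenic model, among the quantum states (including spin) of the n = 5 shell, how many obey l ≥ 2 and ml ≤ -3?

6

Go through l = 0, …, 4 (the values permitted for n = 5).
Contributions: l=3 → 1; l=4 → 2.
Orbitals: 1 + 2 = 3. Each orbital carries two spin states, so 3 × 2 = 6 states.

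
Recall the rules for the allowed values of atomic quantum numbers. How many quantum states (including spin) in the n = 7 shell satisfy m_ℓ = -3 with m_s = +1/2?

4

Orbitals with m_ℓ = -3, by ℓ: ℓ=3 → 1; ℓ=4 → 1; ℓ=5 → 1; ℓ=6 → 1.
Orbitals: 1 + 1 + 1 + 1 = 4. With m_s fixed to a single value there is one state per orbital, giving 4 states.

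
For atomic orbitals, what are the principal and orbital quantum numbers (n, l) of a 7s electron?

n = 7, l = 0

The leading integer gives n = 7; the letter 's' means l = 0.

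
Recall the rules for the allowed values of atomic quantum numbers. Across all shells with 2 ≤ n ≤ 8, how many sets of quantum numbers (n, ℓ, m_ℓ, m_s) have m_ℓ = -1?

56

For each n in the range, tally the orbitals obeying m_ℓ = -1:
n=2 → 1; n=3 → 2; n=4 → 3; n=5 → 4; n=6 → 5; n=7 → 6; n=8 → 7.
Orbitals: 1 + 2 + 3 + 4 + 5 + 6 + 7 = 28. Including both spin states (m_s = ±1/2) gives 2 × 28 = 56 states.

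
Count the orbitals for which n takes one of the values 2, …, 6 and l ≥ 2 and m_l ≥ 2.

20

Count contributing orbitals for each principal shell:
n=3 → 1; n=4 → 3; n=5 → 6; n=6 → 10.
Total orbitals: 1 + 3 + 6 + 10 = 20.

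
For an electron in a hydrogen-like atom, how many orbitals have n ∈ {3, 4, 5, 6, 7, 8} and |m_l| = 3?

30

Treat each shell separately and count matching orbitals:
n=4 → 2; n=5 → 4; n=6 → 6; n=7 → 8; n=8 → 10.
Total orbitals: 2 + 4 + 6 + 8 + 10 = 30.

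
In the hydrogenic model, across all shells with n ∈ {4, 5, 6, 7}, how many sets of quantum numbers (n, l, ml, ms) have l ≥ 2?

220

For each n in the range, tally the orbitals obeying l ≥ 2:
n=4 → 12; n=5 → 21; n=6 → 32; n=7 → 45.
Orbitals: 12 + 21 + 32 + 45 = 110. Including both spin states (ms = ±1/2) gives 2 × 110 = 220 states.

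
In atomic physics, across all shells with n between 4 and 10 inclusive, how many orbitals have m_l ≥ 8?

4

For each n in the range, tally the orbitals obeying m_l ≥ 8:
n=9 → 1; n=10 → 3.
Total orbitals: 1 + 3 = 4.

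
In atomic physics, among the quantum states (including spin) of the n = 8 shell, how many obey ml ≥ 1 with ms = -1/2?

28

Go through l = 0, …, 7 (the values permitted for n = 8).
The (l, ml) pairs meeting ml ≥ 1 give: l=1 → 1; l=2 → 2; l=3 → 3; l=4 → 4; l=5 → 5; l=6 → 6; l=7 → 7.
Orbitals: 1 + 2 + 3 + 4 + 5 + 6 + 7 = 28. With ms fixed to a single value there is one state per orbital, giving 28 states.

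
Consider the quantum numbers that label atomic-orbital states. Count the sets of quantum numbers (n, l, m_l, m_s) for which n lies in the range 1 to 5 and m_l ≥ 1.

40

Per-shell orbital counts meeting the constraint:
n=2 → 1; n=3 → 3; n=4 → 6; n=5 → 10.
Orbitals: 1 + 3 + 6 + 10 = 20. Including both spin states (m_s = ±1/2) gives 2 × 20 = 40 states.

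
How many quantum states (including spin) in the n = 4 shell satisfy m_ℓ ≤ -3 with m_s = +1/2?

1

For n = 4, ℓ ranges over 0 … 3.
Per ℓ-value: ℓ=3 → 1.
Orbitals: 1. With m_s fixed to a single value there is one state per orbital, giving 1 state.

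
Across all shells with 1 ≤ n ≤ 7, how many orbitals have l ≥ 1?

Count contributing orbitals for each principal shell:
n=2 → 3; n=3 → 8; n=4 → 15; n=5 → 24; n=6 → 35; n=7 → 48.
Total orbitals: 3 + 8 + 15 + 24 + 35 + 48 = 133.

133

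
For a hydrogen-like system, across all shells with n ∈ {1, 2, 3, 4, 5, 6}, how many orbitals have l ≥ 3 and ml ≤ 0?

Treat each shell separately and count matching orbitals:
n=4 → 4; n=5 → 9; n=6 → 15.
Total orbitals: 4 + 9 + 15 = 28.

28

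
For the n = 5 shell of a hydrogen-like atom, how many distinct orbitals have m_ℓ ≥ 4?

1

The n = 5 shell has ℓ = 0 through 4; check each.
Per ℓ-value: ℓ=4 → 1.
Total orbitals: 1.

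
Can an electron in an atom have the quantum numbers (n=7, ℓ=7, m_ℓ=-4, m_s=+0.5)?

The orbital quantum number must satisfy 0 ≤ ℓ ≤ n−1. With n = 7 the allowed ℓ values are 0, 1, 2, 3, 4, 5, 6, so ℓ = 7 is out of range.

No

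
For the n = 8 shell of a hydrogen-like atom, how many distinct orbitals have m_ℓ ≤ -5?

6

Per ℓ-value: ℓ=5 → 1; ℓ=6 → 2; ℓ=7 → 3.
Total orbitals: 1 + 2 + 3 = 6.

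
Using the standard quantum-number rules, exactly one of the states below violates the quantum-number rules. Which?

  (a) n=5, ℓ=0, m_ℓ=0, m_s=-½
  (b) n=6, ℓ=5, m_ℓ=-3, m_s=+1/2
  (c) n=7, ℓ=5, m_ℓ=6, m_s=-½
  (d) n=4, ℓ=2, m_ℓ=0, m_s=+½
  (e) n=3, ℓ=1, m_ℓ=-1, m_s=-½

(c)

(c) has |m_ℓ| = 6 > ℓ = 5, violating −ℓ ≤ m_ℓ ≤ ℓ.
The remaining sets (a), (b), (d), (e) satisfy all four rules.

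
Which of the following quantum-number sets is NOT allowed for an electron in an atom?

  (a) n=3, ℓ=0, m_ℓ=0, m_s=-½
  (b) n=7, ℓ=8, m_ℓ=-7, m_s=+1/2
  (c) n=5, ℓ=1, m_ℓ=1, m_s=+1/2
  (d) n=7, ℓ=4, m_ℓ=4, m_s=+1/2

(b) has ℓ = 8 ≥ n = 7, violating 0 ≤ ℓ ≤ n−1.
The remaining sets (a), (c), (d) satisfy all four rules.

(b)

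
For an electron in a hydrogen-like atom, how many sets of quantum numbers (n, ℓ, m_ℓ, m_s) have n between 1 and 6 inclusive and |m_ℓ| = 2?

For each n in the range, tally the orbitals obeying |m_ℓ| = 2:
n=3 → 2; n=4 → 4; n=5 → 6; n=6 → 8.
Orbitals: 2 + 4 + 6 + 8 = 20. Including both spin states (m_s = ±1/2) gives 2 × 20 = 40 states.

40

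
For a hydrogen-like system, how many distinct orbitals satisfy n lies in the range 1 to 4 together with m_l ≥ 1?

10

Count contributing orbitals for each principal shell:
n=2 → 1; n=3 → 3; n=4 → 6.
Total orbitals: 1 + 3 + 6 = 10.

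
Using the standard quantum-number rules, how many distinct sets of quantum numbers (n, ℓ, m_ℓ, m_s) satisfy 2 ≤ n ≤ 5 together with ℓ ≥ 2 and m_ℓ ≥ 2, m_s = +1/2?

10

Work shell by shell — for each n, count the (ℓ, m_ℓ) pairs that satisfy ℓ ≥ 2 and m_ℓ ≥ 2:
n=3 → 1; n=4 → 3; n=5 → 6.
Orbitals: 1 + 3 + 6 = 10. With m_s fixed to +1/2 there is one state per orbital, so 10 states.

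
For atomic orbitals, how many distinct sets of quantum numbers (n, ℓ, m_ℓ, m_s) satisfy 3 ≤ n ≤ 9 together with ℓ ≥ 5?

For each n in the range, tally the orbitals obeying ℓ ≥ 5:
n=6 → 11; n=7 → 24; n=8 → 39; n=9 → 56.
Orbitals: 11 + 24 + 39 + 56 = 130. Including both spin states (m_s = ±1/2) gives 2 × 130 = 260 states.

260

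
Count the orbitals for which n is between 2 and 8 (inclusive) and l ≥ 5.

74

Per-shell orbital counts meeting the constraint:
n=6 → 11; n=7 → 24; n=8 → 39.
Total orbitals: 11 + 24 + 39 = 74.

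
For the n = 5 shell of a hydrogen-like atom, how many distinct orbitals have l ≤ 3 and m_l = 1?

3

For n = 5, l ranges over 0 … 4.
Per l-value: l=1 → 1; l=2 → 1; l=3 → 1.
Total orbitals: 1 + 1 + 1 = 3.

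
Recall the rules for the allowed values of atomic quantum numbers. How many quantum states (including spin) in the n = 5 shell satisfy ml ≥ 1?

For n = 5, l ranges over 0 … 4.
Per l-value: l=1 → 1; l=2 → 2; l=3 → 3; l=4 → 4.
Orbitals: 1 + 2 + 3 + 4 = 10. Each orbital carries two spin states, so 10 × 2 = 20 states.

20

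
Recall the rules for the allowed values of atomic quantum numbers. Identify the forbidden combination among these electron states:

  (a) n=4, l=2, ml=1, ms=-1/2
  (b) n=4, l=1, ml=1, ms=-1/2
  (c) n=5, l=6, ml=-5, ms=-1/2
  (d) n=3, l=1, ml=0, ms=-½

(c)

(c) has l = 6 ≥ n = 5, violating 0 ≤ l ≤ n−1.
The remaining sets (a), (b), (d) satisfy all four rules.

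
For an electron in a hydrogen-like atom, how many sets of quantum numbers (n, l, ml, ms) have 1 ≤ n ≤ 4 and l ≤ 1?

Work shell by shell — for each n, count the (l, ml) pairs that satisfy l ≤ 1:
n=1 → 1; n=2 → 4; n=3 → 4; n=4 → 4.
Orbitals: 1 + 4 + 4 + 4 = 13. Including both spin states (ms = ±1/2) gives 2 × 13 = 26 states.

26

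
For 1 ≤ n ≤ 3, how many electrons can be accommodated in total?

28

Total orbitals = 1² + 2² + 3² = 14. Doubling for spin gives 28 electrons.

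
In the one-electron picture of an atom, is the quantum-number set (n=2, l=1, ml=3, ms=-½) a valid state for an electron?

Invalid

The magnetic quantum number must satisfy −l ≤ ml ≤ l. With l = 1, ml can only be -1, 0, 1, so ml = 3 is forbidden.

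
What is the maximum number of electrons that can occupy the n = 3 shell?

18

A shell holds 2n² electrons: 2 × 3² = 2 × 9 = 18.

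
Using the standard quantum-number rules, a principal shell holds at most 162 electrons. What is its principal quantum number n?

n = 9

2n² = 162 ⇒ n² = 81 ⇒ n = 9.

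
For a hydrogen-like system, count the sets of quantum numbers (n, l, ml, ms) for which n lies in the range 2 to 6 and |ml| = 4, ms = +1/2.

Treat each shell separately and count matching orbitals:
n=5 → 2; n=6 → 4.
Orbitals: 2 + 4 = 6. With ms fixed to +1/2 there is one state per orbital, so 6 states.

6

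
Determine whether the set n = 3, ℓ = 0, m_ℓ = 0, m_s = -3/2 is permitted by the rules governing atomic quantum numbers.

The spin quantum number for an electron can only be m_s = +1/2 or −1/2; m_s = -3/2 is not one of those.

No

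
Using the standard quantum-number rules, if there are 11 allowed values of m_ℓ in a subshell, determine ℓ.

ℓ = 5

m_ℓ ranges over 2ℓ+1 integers, so 2ℓ+1 = 11 ⇒ ℓ = 5.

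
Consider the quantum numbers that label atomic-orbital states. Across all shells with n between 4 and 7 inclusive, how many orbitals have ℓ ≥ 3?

Treat each shell separately and count matching orbitals:
n=4 → 7; n=5 → 16; n=6 → 27; n=7 → 40.
Total orbitals: 7 + 16 + 27 + 40 = 90.

90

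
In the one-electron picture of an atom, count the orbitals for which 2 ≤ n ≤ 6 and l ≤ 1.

Count contributing orbitals for each principal shell:
n=2 → 4; n=3 → 4; n=4 → 4; n=5 → 4; n=6 → 4.
Total orbitals: 4 + 4 + 4 + 4 + 4 = 20.

20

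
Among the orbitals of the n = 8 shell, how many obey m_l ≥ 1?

For n = 8, l ranges over 0 … 7.
Contributions: l=1 → 1; l=2 → 2; l=3 → 3; l=4 → 4; l=5 → 5; l=6 → 6; l=7 → 7.
Total orbitals: 1 + 2 + 3 + 4 + 5 + 6 + 7 = 28.

28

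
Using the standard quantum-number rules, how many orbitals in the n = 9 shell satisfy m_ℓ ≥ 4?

Go through ℓ = 0, …, 8 (the values permitted for n = 9).
The (ℓ, m_ℓ) pairs meeting m_ℓ ≥ 4 give: ℓ=4 → 1; ℓ=5 → 2; ℓ=6 → 3; ℓ=7 → 4; ℓ=8 → 5.
Total orbitals: 1 + 2 + 3 + 4 + 5 = 15.

15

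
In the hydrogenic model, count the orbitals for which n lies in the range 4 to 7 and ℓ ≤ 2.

36

Work shell by shell — for each n, count the (ℓ, m_ℓ) pairs that satisfy ℓ ≤ 2:
n=4 → 9; n=5 → 9; n=6 → 9; n=7 → 9.
Total orbitals: 9 + 9 + 9 + 9 = 36.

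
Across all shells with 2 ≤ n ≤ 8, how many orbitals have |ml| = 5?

12

Per-shell orbital counts meeting the constraint:
n=6 → 2; n=7 → 4; n=8 → 6.
Total orbitals: 2 + 4 + 6 = 12.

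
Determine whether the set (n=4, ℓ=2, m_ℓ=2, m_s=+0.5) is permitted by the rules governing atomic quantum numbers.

n = 4 is a positive integer. ℓ = 2 satisfies 0 ≤ ℓ ≤ n−1 = 3. m_ℓ = 2 lies in the range −ℓ … +ℓ (here −2 … 2). m_s = +1/2 is one of ±1/2.
All four constraints are satisfied.

Allowed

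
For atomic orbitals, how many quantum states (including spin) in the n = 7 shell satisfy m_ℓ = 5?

Go through ℓ = 0, …, 6 (the values permitted for n = 7).
Contributions: ℓ=5 → 1; ℓ=6 → 1.
Orbitals: 1 + 1 = 2. Each orbital carries two spin states, so 2 × 2 = 4 states.

4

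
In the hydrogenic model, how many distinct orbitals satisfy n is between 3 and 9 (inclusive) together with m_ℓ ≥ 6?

Go shell by shell, enumerating (ℓ, m_ℓ) with m_ℓ ≥ 6:
n=7 → 1; n=8 → 3; n=9 → 6.
Total orbitals: 1 + 3 + 6 = 10.

10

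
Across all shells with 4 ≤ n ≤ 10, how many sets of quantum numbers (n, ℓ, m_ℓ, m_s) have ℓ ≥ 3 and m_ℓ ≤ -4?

Treat each shell separately and count matching orbitals:
n=5 → 1; n=6 → 3; n=7 → 6; n=8 → 10; n=9 → 15; n=10 → 21.
Orbitals: 1 + 3 + 6 + 10 + 15 + 21 = 56. Including both spin states (m_s = ±1/2) gives 2 × 56 = 112 states.

112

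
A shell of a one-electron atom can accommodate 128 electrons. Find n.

n = 8

2n² = 128 ⇒ n² = 64 ⇒ n = 8.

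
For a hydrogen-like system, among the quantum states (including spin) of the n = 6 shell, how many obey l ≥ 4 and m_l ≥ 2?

With n = 6 the allowed l are 0, 1, …, 5.
Orbitals with l ≥ 4 and m_l ≥ 2, by l: l=4 → 3; l=5 → 4.
Orbitals: 3 + 4 = 7. Each orbital carries two spin states, so 7 × 2 = 14 states.

14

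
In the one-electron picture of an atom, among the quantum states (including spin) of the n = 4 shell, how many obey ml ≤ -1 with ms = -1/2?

Go through l = 0, …, 3 (the values permitted for n = 4).
Per l-value: l=1 → 1; l=2 → 2; l=3 → 3.
Orbitals: 1 + 2 + 3 = 6. With ms fixed to a single value there is one state per orbital, giving 6 states.

6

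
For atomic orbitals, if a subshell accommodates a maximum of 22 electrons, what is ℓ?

ℓ = 5 (h)

2(2ℓ+1) = 22 ⇒ 2ℓ+1 = 11 ⇒ ℓ = 5.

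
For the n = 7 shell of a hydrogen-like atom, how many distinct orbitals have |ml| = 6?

2

Go through l = 0, …, 6 (the values permitted for n = 7).
Orbitals with |ml| = 6, by l: l=6 → 2.
Total orbitals: 2.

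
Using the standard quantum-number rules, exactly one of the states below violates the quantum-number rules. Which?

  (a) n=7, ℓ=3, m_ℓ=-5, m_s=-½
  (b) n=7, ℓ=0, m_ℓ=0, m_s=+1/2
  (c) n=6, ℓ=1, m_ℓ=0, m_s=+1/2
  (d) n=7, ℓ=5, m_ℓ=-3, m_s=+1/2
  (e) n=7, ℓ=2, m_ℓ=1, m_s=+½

(a)

(a) has |m_ℓ| = 5 > ℓ = 3, violating −ℓ ≤ m_ℓ ≤ ℓ.
The remaining sets (b), (c), (d), (e) satisfy all four rules.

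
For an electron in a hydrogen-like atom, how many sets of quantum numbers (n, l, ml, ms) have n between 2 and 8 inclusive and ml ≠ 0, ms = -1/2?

168

For each n in the range, tally the orbitals obeying ml ≠ 0:
n=2 → 2; n=3 → 6; n=4 → 12; n=5 → 20; n=6 → 30; n=7 → 42; n=8 → 56.
Orbitals: 2 + 6 + 12 + 20 + 30 + 42 + 56 = 168. With ms fixed to -1/2 there is one state per orbital, so 168 states.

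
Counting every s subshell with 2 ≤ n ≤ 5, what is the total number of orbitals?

4

An s subshell (l = 0) exists for every n ≥ 1, so shells n = 2, 3, 4, 5 each contribute one — 4 subshells.
Since each s subshell has 2·0+1 = 1 orbital, the total is 4 × 1 = 4.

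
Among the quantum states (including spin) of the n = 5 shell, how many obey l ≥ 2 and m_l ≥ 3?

Go through l = 0, …, 4 (the values permitted for n = 5).
Contributions: l=3 → 1; l=4 → 2.
Orbitals: 1 + 2 = 3. Each orbital carries two spin states, so 3 × 2 = 6 states.

6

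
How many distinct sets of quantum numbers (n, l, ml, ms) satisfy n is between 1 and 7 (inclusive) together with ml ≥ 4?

20

For each n in the range, tally the orbitals obeying ml ≥ 4:
n=5 → 1; n=6 → 3; n=7 → 6.
Orbitals: 1 + 3 + 6 = 10. Including both spin states (ms = ±1/2) gives 2 × 10 = 20 states.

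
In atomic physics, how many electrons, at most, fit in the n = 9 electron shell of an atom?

A shell holds 2n² electrons: 2 × 9² = 2 × 81 = 162.

162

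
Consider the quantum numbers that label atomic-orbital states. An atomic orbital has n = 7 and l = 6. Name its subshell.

7i

l = 6 corresponds to the letter 'i', so the subshell is 7i.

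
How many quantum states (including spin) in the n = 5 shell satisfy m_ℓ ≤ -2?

The n = 5 shell has ℓ = 0 through 4; check each.
Per ℓ-value: ℓ=2 → 1; ℓ=3 → 2; ℓ=4 → 3.
Orbitals: 1 + 2 + 3 = 6. Each orbital carries two spin states, so 6 × 2 = 12 states.

12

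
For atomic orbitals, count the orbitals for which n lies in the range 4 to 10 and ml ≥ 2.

119

Work shell by shell — for each n, count the (l, ml) pairs that satisfy ml ≥ 2:
n=4 → 3; n=5 → 6; n=6 → 10; n=7 → 15; n=8 → 21; n=9 → 28; n=10 → 36.
Total orbitals: 3 + 6 + 10 + 15 + 21 + 28 + 36 = 119.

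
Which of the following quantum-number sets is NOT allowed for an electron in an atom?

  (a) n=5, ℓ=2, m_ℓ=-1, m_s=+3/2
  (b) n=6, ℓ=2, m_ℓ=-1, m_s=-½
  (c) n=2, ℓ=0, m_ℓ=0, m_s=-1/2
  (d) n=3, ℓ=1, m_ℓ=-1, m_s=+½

(a)

(a) has m_s = +3/2, but an electron's spin must be ±1/2.
The remaining sets (b), (c), (d) satisfy all four rules.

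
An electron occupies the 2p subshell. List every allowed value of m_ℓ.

The 2p subshell has ℓ = 1, and m_ℓ takes every integer from −ℓ to +ℓ. With ℓ = 1 that gives the 3 values -1, 0, 1.

-1, 0, 1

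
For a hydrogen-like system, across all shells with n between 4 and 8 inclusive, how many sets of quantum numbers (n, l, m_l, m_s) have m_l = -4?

20

For each n in the range, tally the orbitals obeying m_l = -4:
n=5 → 1; n=6 → 2; n=7 → 3; n=8 → 4.
Orbitals: 1 + 2 + 3 + 4 = 10. Including both spin states (m_s = ±1/2) gives 2 × 10 = 20 states.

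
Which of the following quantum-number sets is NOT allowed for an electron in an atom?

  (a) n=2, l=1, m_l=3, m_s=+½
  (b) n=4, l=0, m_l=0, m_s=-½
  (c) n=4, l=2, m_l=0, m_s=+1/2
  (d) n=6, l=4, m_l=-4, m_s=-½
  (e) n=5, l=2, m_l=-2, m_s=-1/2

(a)

(a) has |m_l| = 3 > l = 1, violating −l ≤ m_l ≤ l.
The remaining sets (b), (c), (d), (e) satisfy all four rules.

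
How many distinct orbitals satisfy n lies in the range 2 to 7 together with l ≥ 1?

Per-shell orbital counts meeting the constraint:
n=2 → 3; n=3 → 8; n=4 → 15; n=5 → 24; n=6 → 35; n=7 → 48.
Total orbitals: 3 + 8 + 15 + 24 + 35 + 48 = 133.

133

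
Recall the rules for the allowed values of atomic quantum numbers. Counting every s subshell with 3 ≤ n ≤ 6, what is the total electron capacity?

8

An s subshell (ℓ = 0) exists for every n ≥ 1, so shells n = 3, 4, 5, 6 each contribute one — 4 subshells.
Since each s subshell holds 2(2·0+1) = 2 electrons, the total is 4 × 2 = 8.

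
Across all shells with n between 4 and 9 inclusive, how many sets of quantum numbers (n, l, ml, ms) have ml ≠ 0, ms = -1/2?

Per-shell orbital counts meeting the constraint:
n=4 → 12; n=5 → 20; n=6 → 30; n=7 → 42; n=8 → 56; n=9 → 72.
Orbitals: 12 + 20 + 30 + 42 + 56 + 72 = 232. With ms fixed to -1/2 there is one state per orbital, so 232 states.

232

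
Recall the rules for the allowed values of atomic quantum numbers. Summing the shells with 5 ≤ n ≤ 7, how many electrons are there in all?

Shell n has n² orbitals: 5²=25 + 6²=36 + 7²=49 = 110 orbitals.
Two spin states per orbital: 2 × 110 = 220 electrons.

220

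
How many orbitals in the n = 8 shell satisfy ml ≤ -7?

1

For n = 8, l ranges over 0 … 7.
Per l-value: l=7 → 1.
Total orbitals: 1.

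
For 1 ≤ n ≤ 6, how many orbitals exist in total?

Total orbitals = 1² + 2² + 3² + 4² + 5² + 6² = 91.

91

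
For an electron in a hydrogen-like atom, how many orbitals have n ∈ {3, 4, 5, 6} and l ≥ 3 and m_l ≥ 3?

Treat each shell separately and count matching orbitals:
n=4 → 1; n=5 → 3; n=6 → 6.
Total orbitals: 1 + 3 + 6 = 10.

10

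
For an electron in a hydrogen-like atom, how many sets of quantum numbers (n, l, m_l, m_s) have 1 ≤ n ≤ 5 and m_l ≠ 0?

Go shell by shell, enumerating (l, m_l) with m_l ≠ 0:
n=2 → 2; n=3 → 6; n=4 → 12; n=5 → 20.
Orbitals: 2 + 6 + 12 + 20 = 40. Including both spin states (m_s = ±1/2) gives 2 × 40 = 80 states.

80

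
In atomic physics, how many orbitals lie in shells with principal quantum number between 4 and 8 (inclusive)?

190

Shell n has n² orbitals: 4²=16 + 5²=25 + 6²=36 + 7²=49 + 8²=64 = 190 orbitals.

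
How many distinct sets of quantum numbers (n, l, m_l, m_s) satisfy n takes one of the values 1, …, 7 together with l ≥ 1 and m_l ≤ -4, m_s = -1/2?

Per-shell orbital counts meeting the constraint:
n=5 → 1; n=6 → 3; n=7 → 6.
Orbitals: 1 + 3 + 6 = 10. With m_s fixed to -1/2 there is one state per orbital, so 10 states.

10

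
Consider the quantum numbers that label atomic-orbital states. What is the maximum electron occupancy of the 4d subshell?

A subshell with l = 2 has 2l+1 = 5 orbitals, each holding 2 electrons (spin ±1/2), so 5 × 2 = 10.

10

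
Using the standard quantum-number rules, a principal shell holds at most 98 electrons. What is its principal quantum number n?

2n² = 98 ⇒ n² = 49 ⇒ n = 7.

n = 7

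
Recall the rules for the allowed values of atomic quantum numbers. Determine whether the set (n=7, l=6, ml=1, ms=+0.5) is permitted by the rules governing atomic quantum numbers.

Allowed

n = 7 is a positive integer. l = 6 satisfies 0 ≤ l ≤ n−1 = 6. ml = 1 lies in the range −l … +l (here −6 … 6). ms = +1/2 is one of ±1/2.
All four constraints are satisfied.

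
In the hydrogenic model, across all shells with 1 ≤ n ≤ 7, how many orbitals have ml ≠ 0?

Per-shell orbital counts meeting the constraint:
n=2 → 2; n=3 → 6; n=4 → 12; n=5 → 20; n=6 → 30; n=7 → 42.
Total orbitals: 2 + 6 + 12 + 20 + 30 + 42 = 112.

112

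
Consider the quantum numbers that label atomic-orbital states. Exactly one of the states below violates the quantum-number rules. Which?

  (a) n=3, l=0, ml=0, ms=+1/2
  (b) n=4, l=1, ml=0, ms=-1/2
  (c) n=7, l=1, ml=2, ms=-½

(c) has |ml| = 2 > l = 1, violating −l ≤ ml ≤ l.
The remaining sets (a), (b) satisfy all four rules.

(c)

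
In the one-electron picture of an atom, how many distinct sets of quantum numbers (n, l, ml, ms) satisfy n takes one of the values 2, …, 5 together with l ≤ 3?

Treat each shell separately and count matching orbitals:
n=2 → 4; n=3 → 9; n=4 → 16; n=5 → 16.
Orbitals: 4 + 9 + 16 + 16 = 45. Including both spin states (ms = ±1/2) gives 2 × 45 = 90 states.

90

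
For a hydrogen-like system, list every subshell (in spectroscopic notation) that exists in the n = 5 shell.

For n = 5, l runs from 0 to 4. In spectroscopic notation l = 0,1,2,… ↔ s,p,d,f,g,h,i, so the subshells are 5s, 5p, 5d, 5f, 5g.

5s, 5p, 5d, 5f, 5g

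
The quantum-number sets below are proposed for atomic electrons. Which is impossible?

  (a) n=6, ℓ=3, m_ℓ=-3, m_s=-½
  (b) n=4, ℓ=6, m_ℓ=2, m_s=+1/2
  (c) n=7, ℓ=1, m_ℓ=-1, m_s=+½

(b) has ℓ = 6 ≥ n = 4, violating 0 ≤ ℓ ≤ n−1.
The remaining sets (a), (c) satisfy all four rules.

(b)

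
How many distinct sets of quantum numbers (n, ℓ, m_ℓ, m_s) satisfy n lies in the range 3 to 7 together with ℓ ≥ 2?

230

Count contributing orbitals for each principal shell:
n=3 → 5; n=4 → 12; n=5 → 21; n=6 → 32; n=7 → 45.
Orbitals: 5 + 12 + 21 + 32 + 45 = 115. Including both spin states (m_s = ±1/2) gives 2 × 115 = 230 states.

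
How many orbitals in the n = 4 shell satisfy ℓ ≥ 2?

12

For n = 4, ℓ ranges over 0 … 3.
Per ℓ-value: ℓ=2 → 5; ℓ=3 → 7.
Total orbitals: 5 + 7 = 12.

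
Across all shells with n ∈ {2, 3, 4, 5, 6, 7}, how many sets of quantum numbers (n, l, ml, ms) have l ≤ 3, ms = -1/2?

For each n in the range, tally the orbitals obeying l ≤ 3:
n=2 → 4; n=3 → 9; n=4 → 16; n=5 → 16; n=6 → 16; n=7 → 16.
Orbitals: 4 + 9 + 16 + 16 + 16 + 16 = 77. With ms fixed to -1/2 there is one state per orbital, so 77 states.

77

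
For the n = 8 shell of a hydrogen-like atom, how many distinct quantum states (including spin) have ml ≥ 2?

Per l-value: l=2 → 1; l=3 → 2; l=4 → 3; l=5 → 4; l=6 → 5; l=7 → 6.
Orbitals: 1 + 2 + 3 + 4 + 5 + 6 = 21. Each orbital carries two spin states, so 21 × 2 = 42 states.

42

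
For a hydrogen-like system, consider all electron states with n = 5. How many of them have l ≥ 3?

The n = 5 shell has l = 0 through 4; check each.
Contributions: l=3 → 7; l=4 → 9.
Orbitals: 7 + 9 = 16. Each orbital carries two spin states, so 16 × 2 = 32 states.

32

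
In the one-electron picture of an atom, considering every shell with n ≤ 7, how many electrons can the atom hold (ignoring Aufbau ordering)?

Total orbitals = 1² + 2² + 3² + 4² + 5² + 6² + 7² = 140. Doubling for spin gives 280 electrons.

280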